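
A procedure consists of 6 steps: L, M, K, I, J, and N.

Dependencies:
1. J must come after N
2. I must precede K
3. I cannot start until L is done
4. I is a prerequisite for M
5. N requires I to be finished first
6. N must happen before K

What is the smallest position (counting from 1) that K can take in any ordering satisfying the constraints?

Working backwards through the constraints from K, its full set of required predecessors is L, I, N — 3 of them.
With 3 mandatory predecessors, the earliest K can sit is position 3+1 = 4, and placing just those 3 first achieves it.

4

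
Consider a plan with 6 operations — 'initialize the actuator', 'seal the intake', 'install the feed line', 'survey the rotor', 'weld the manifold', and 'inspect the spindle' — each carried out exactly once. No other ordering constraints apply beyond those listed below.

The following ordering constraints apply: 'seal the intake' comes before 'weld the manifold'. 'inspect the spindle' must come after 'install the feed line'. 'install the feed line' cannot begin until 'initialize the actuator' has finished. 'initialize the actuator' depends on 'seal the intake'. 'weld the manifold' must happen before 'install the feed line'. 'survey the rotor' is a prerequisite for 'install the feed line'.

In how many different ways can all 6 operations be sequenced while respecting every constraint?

8

The operations with no prerequisites are 'seal the intake', 'survey the rotor'; any of them can be placed first.
Counting all ways to extend the partial order to a total order gives 8.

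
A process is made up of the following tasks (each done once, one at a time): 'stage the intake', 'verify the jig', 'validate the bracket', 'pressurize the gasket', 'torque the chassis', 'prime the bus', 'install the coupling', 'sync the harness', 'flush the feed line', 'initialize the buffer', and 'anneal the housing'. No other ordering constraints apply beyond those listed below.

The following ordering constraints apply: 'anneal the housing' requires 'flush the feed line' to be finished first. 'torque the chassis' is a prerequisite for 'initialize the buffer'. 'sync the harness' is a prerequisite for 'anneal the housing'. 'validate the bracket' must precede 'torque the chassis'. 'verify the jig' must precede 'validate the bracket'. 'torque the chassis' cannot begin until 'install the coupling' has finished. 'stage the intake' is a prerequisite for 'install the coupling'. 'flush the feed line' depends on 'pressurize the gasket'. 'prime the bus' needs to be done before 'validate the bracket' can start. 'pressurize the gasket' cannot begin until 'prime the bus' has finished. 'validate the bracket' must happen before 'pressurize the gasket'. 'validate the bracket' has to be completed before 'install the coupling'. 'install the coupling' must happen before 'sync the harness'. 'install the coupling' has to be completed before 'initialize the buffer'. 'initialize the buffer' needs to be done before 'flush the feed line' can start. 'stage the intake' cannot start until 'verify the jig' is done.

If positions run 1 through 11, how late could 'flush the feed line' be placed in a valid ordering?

10

The only task forced after 'flush the feed line' (directly or by a chain) is 'anneal the housing'.
With 1 mandatory successor out of 11 tasks total, the latest slot for 'flush the feed line' is 11−1 = 10, and it's reachable by doing all non-successors before 'flush the feed line'.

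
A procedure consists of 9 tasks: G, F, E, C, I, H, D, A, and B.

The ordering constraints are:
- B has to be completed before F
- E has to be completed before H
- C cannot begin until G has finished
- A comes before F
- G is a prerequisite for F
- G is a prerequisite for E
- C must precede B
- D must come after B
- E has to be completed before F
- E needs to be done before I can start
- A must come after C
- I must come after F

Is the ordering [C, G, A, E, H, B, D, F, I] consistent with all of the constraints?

No

Here G comes after C.
But one of the constraints requires G before C, so this ordering violates it.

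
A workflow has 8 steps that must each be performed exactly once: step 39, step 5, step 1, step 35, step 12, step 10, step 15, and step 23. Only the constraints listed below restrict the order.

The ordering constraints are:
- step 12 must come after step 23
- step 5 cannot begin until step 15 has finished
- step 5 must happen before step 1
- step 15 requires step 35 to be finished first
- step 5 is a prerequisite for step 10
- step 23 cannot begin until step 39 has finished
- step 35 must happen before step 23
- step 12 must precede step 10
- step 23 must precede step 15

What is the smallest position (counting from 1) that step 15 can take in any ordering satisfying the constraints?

4

Every step that must precede step 15 has to come before it. Tracing all chains that end at step 15, those steps are: step 39, step 35, step 23 — 3 in total.
So at minimum 3 steps come before step 15, putting step 15 no earlier than position 4. That position is achievable by scheduling exactly those predecessors first.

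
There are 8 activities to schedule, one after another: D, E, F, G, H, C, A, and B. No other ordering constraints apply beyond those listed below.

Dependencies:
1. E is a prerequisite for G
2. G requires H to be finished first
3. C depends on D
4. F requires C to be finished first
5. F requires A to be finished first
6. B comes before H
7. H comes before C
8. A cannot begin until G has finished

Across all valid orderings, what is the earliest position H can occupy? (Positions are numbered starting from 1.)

2

Working backwards through the constraints from H, its only required predecessor is B.
With 1 mandatory predecessor, the earliest H can sit is position 1+1 = 2, and placing just that one first achieves it.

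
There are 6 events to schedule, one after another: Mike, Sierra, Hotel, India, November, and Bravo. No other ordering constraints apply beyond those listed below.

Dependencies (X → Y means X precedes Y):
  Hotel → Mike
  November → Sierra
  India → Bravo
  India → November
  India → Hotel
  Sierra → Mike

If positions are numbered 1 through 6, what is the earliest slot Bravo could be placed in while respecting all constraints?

2

Working backwards through the constraints from Bravo, its only required predecessor is India.
With 1 mandatory predecessor, the earliest Bravo can sit is position 1+1 = 2, and placing just that one first achieves it.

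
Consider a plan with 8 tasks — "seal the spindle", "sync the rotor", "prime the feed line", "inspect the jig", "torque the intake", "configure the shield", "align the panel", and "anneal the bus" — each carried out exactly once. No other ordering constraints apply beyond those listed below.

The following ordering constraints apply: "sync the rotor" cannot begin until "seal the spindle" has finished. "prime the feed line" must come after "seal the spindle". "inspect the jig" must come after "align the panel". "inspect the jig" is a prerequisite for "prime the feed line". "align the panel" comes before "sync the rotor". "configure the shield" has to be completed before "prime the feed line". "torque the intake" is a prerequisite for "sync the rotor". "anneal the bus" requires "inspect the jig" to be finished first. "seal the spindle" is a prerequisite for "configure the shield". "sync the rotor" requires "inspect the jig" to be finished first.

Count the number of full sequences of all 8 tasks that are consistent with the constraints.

324

3 tasks have no prerequisites ("seal the spindle", "torque the intake", "align the panel"), so any of them could come first.
Systematically extending each partial ordering one task at a time and counting, there are 324 complete orderings.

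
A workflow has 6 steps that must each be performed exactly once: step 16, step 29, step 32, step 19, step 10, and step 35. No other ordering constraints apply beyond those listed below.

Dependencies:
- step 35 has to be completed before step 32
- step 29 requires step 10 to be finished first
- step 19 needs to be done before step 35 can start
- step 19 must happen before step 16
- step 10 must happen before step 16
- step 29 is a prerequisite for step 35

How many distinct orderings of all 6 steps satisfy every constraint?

2 steps have no prerequisites (step 19, step 10), so any of them could come first.
Counting all ways to extend the partial order to a total order gives 11.

11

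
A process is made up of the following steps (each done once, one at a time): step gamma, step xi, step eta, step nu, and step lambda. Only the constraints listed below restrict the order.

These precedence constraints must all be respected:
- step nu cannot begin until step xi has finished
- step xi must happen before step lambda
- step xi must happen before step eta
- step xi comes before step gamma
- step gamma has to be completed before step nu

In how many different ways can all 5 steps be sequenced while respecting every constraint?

Only step xi has no prerequisites, so it must go first.
Enumerating by repeatedly choosing an available step (one whose prerequisites are all placed) gives 12 distinct complete orderings.

12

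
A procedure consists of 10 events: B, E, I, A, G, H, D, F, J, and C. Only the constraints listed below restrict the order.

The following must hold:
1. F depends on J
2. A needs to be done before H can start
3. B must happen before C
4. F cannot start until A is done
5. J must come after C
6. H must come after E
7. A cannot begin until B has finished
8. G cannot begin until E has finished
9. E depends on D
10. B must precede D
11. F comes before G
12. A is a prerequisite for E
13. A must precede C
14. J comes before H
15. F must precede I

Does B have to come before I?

Yes

Chaining the stated constraints: B → A → F → I.
Hence B necessarily comes before I.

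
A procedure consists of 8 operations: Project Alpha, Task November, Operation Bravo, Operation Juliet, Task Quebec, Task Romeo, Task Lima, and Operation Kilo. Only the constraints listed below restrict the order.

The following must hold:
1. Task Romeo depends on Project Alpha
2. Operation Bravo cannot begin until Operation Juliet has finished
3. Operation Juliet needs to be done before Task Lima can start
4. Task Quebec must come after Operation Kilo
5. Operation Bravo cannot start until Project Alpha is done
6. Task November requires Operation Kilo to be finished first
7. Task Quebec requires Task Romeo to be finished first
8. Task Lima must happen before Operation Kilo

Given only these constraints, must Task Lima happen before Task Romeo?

No chain of constraints connects Task Lima to Task Romeo in either direction.
So Task Lima can come before Task Romeo or after — it is not forced.

No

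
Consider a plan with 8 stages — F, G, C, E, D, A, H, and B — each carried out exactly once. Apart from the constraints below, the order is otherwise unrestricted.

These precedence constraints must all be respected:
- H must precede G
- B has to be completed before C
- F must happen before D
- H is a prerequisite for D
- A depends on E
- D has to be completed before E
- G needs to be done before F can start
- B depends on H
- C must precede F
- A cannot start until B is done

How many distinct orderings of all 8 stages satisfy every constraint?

3

Only H has no prerequisites, so it must go first.
Counting all ways to extend the partial order to a total order gives 3.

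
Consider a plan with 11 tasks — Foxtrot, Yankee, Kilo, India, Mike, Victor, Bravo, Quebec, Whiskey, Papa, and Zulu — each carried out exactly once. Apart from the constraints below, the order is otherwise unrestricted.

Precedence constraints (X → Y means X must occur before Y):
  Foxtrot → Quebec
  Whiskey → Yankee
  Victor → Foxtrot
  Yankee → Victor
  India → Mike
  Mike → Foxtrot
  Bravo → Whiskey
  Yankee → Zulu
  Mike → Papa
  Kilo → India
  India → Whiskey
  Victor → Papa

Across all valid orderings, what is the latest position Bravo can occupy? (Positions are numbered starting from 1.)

4

The tasks that are forced after Bravo, directly or by a chain of constraints, are Foxtrot, Yankee, Victor, Quebec, Whiskey, Papa, Zulu. That's 7 tasks.
So at least 7 tasks follow Bravo, putting Bravo no later than position 4. That position is achievable by scheduling everything else first.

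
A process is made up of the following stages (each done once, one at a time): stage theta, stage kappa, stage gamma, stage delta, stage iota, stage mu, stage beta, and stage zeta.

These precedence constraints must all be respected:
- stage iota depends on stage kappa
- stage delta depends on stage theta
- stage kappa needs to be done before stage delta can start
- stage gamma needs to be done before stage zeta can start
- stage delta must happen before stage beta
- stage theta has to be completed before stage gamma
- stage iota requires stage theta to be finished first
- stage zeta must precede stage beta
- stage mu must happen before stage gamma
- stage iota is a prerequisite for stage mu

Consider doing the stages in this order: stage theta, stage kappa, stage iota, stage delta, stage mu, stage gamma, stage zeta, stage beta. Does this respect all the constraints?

Yes

Every stated constraint is respected: stage theta sits at position 1, ahead of stage gamma at position 6, and each of the other listed pairs likewise has the predecessor earlier in the sequence.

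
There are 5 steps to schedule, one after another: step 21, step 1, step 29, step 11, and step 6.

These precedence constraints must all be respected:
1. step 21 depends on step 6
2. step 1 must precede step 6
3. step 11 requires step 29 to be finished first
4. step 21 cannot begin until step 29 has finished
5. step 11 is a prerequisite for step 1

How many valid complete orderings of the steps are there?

1

Step 29 is the only step with nothing required before it, so every ordering starts there.
Every step is then forced in turn, so only 1 complete ordering is consistent with the constraints.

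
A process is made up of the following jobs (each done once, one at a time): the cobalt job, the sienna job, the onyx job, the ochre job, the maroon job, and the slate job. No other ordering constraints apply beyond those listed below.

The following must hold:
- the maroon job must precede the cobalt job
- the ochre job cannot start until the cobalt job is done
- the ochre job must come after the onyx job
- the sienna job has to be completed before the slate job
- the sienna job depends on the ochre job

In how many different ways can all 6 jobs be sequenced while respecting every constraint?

The jobs with no prerequisites are the onyx job, the maroon job; any of them can be placed first.
Systematically extending each partial ordering one job at a time and counting, there are 3 complete orderings.

3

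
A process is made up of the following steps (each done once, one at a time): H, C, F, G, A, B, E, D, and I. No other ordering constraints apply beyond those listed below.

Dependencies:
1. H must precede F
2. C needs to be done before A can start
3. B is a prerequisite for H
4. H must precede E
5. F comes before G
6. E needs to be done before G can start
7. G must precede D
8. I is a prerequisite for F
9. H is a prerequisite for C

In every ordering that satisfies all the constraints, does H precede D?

Yes

Tracing the constraints gives a chain: H → F → G → D.
Hence H necessarily comes before D.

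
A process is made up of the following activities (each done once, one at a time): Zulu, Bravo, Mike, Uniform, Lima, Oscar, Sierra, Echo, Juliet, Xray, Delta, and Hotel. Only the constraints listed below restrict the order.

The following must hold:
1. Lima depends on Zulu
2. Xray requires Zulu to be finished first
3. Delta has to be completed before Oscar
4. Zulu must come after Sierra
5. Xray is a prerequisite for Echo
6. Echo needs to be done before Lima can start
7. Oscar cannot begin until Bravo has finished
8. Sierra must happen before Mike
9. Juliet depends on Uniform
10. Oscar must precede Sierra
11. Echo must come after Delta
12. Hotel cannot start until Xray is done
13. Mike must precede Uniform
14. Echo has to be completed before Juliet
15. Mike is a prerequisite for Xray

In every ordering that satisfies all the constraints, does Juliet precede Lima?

No

No chain of constraints connects Juliet to Lima in either direction.
There exist valid orderings with Lima before Juliet, so Juliet is not required to come first.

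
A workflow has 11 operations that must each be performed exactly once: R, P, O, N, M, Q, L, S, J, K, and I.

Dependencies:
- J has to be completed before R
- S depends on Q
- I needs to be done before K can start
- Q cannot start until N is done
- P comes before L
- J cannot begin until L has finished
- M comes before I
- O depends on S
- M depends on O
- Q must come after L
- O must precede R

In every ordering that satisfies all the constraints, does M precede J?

No chain of constraints connects M to J in either direction.
A valid ordering placing J before M exists, so the answer is no.

No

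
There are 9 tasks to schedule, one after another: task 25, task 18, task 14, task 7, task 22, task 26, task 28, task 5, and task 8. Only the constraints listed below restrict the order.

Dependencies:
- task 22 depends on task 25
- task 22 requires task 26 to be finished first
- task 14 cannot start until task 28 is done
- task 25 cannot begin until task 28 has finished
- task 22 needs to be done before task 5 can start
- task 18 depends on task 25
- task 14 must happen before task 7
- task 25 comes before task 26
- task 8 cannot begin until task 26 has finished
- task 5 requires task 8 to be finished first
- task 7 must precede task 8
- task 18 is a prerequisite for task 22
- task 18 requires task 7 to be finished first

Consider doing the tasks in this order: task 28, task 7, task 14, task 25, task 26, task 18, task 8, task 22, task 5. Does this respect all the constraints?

Here task 14 comes after task 7.
But one of the constraints requires task 14 before task 7, so this ordering violates it.

No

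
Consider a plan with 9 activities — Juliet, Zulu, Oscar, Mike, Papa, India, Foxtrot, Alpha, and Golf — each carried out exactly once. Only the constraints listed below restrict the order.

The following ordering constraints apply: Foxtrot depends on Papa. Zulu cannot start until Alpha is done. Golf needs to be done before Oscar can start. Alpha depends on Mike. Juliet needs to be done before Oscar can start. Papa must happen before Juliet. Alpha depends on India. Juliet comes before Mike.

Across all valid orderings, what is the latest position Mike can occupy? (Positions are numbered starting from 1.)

Every activity that must follow Mike has to come after it. Tracing all chains starting from Mike, those activities are: Zulu, Alpha — 2 in total.
With 2 mandatory successors out of 9 activities total, the latest slot for Mike is 9−2 = 7, and it's reachable by doing all non-successors before Mike.

7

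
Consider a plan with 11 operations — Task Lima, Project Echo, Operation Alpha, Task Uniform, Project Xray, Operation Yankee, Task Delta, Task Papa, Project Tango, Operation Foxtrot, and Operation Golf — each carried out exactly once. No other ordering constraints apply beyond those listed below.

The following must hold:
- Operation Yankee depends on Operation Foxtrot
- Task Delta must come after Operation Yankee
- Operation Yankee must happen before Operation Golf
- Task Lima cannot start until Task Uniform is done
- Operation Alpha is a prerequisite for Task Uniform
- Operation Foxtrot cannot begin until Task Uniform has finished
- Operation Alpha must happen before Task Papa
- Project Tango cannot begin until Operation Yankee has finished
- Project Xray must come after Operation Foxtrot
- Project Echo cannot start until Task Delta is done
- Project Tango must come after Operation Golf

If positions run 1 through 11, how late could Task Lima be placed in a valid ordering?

No constraint forces any operation after Task Lima, so it can be placed last, in position 11.

11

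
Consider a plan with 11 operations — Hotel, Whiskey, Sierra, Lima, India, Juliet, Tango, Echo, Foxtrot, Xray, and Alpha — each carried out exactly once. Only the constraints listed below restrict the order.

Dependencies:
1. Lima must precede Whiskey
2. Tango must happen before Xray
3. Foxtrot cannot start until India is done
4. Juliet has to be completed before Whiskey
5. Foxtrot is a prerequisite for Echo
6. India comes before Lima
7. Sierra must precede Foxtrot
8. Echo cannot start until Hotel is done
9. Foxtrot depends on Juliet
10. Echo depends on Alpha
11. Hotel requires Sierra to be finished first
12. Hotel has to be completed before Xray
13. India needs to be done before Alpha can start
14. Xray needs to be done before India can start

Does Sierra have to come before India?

Yes

There is a constraint chain Sierra → Hotel → Xray → India.
That forces Sierra before India in every valid schedule.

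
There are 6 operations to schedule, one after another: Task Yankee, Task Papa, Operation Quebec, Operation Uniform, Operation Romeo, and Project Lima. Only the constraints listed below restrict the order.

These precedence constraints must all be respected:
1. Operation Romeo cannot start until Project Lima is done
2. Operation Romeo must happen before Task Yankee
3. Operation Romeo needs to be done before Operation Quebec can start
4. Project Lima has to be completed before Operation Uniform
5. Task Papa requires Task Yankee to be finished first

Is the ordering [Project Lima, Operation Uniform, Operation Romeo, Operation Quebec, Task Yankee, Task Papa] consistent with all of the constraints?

Checking each listed constraint against this order: for instance, Operation Romeo is in position 3 and Task Yankee in position 5, so that constraint holds — and the remaining constraints check out the same way.

Yes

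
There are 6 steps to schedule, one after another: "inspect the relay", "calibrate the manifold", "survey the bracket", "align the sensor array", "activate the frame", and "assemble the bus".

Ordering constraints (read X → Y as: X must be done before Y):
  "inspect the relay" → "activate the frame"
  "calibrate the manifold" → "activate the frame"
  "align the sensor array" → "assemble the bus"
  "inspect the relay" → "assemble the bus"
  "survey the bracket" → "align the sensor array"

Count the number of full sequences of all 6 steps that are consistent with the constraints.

3 steps have no prerequisites ("inspect the relay", "calibrate the manifold", "survey the bracket"), so any of them could come first.
Systematically extending each partial ordering one step at a time and counting, there are 35 complete orderings.

35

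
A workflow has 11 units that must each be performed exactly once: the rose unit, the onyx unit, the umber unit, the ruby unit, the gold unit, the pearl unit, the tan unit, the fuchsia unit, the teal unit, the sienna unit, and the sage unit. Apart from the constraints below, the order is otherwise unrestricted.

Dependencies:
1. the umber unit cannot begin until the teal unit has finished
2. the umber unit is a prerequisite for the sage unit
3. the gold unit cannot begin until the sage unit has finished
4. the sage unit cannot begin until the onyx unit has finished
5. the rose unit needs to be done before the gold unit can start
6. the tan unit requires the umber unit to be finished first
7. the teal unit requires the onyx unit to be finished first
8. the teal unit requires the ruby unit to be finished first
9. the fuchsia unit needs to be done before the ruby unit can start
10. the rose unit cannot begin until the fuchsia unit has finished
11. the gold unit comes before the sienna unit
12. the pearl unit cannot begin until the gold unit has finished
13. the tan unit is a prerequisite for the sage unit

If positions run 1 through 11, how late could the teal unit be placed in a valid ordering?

5

Every unit that must follow the teal unit has to come after it. Tracing all chains starting from the teal unit, those units are: the umber unit, the gold unit, the pearl unit, the tan unit, the sienna unit, the sage unit — 6 in total.
With 6 mandatory successors out of 11 units total, the latest slot for the teal unit is 11−6 = 5, and it's reachable by doing all non-successors before the teal unit.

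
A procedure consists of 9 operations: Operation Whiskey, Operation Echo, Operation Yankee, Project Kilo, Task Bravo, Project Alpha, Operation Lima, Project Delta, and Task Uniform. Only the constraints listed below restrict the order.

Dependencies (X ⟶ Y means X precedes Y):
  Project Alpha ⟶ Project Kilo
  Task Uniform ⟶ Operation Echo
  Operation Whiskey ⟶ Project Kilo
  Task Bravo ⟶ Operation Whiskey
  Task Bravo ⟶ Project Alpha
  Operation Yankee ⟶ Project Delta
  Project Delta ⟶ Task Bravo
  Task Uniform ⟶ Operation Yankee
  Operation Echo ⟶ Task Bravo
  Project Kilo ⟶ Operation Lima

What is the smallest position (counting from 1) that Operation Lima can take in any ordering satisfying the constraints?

The operations that are forced before Operation Lima, directly or transitively, are Operation Whiskey, Operation Echo, Operation Yankee, Project Kilo, Task Bravo, Project Alpha, Project Delta, Task Uniform. That's 8 operations.
So at minimum 8 operations come before Operation Lima, putting Operation Lima no earlier than position 9. That position is achievable by scheduling exactly those predecessors first.

9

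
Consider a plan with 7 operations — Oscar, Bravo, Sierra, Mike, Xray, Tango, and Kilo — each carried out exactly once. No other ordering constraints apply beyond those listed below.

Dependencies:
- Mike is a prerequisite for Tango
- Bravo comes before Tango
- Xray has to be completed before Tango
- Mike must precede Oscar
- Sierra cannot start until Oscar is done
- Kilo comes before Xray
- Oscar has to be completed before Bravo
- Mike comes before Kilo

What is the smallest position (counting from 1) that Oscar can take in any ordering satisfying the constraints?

The only operation forced before Oscar (directly or transitively) is Mike.
With 1 mandatory predecessor, the earliest Oscar can sit is position 1+1 = 2, and placing just that one first achieves it.

2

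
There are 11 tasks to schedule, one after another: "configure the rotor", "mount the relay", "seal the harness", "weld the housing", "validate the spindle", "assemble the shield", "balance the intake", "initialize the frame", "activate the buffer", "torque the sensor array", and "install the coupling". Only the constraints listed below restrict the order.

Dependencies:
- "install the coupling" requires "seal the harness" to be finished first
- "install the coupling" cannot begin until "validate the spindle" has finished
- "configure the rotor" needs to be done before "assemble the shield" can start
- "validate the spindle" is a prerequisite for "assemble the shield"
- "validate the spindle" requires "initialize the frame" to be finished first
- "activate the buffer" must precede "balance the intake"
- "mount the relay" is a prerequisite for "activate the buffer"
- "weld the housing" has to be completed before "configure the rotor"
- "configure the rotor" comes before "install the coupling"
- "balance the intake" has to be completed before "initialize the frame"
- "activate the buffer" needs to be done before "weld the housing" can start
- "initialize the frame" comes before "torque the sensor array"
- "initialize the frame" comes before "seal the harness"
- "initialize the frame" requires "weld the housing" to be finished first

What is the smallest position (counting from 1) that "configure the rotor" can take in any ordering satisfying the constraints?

The tasks that are forced before "configure the rotor", directly or transitively, are "mount the relay", "weld the housing", "activate the buffer". That's 3 tasks.
So at minimum 3 tasks come before "configure the rotor", putting "configure the rotor" no earlier than position 4. That position is achievable by scheduling exactly those predecessors first.

4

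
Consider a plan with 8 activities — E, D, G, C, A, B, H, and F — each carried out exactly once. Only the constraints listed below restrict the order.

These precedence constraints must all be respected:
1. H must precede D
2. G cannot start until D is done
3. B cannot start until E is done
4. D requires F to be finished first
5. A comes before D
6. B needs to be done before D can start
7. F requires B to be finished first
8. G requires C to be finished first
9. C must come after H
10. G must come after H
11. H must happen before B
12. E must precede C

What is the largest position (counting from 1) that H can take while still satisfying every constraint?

3

The activities that are forced after H, directly or by a chain of constraints, are D, G, C, B, F. That's 5 activities.
With 5 mandatory successors out of 8 activities total, the latest slot for H is 8−5 = 3, and it's reachable by doing all non-successors before H.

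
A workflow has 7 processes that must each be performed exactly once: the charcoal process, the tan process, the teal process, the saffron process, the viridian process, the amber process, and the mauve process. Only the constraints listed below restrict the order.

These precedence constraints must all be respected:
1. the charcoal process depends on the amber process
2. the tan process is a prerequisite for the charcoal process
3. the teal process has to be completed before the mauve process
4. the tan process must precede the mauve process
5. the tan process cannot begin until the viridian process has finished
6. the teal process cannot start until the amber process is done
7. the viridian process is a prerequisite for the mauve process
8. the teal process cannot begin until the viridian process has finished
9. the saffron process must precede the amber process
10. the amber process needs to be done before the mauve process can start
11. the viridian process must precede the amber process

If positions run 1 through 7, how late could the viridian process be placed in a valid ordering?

2

Every process that must follow the viridian process has to come after it. Tracing all chains starting from the viridian process, those processes are: the charcoal process, the tan process, the teal process, the amber process, the mauve process — 5 in total.
So at least 5 processes follow the viridian process, putting the viridian process no later than position 2. That position is achievable by scheduling everything else first.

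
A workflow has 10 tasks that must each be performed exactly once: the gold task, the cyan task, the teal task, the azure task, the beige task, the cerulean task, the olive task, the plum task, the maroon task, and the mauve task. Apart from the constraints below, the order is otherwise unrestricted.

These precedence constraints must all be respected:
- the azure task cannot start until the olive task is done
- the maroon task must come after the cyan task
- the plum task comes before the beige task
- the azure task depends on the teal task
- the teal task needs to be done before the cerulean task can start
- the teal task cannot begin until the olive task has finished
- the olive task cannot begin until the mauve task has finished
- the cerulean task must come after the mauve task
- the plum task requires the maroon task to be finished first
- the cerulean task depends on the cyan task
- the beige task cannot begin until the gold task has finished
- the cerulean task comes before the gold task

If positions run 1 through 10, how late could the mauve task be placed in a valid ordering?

Every task that must follow the mauve task has to come after it. Tracing all chains starting from the mauve task, those tasks are: the gold task, the teal task, the azure task, the beige task, the cerulean task, the olive task — 6 in total.
So at least 6 tasks follow the mauve task, putting the mauve task no later than position 4. That position is achievable by scheduling everything else first.

4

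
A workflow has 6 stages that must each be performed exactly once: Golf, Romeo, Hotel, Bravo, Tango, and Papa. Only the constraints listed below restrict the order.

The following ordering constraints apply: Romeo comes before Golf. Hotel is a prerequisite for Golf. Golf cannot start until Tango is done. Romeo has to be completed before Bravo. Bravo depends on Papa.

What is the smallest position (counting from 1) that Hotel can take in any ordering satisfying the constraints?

1

Nothing is required before Hotel; it can be the very first stage.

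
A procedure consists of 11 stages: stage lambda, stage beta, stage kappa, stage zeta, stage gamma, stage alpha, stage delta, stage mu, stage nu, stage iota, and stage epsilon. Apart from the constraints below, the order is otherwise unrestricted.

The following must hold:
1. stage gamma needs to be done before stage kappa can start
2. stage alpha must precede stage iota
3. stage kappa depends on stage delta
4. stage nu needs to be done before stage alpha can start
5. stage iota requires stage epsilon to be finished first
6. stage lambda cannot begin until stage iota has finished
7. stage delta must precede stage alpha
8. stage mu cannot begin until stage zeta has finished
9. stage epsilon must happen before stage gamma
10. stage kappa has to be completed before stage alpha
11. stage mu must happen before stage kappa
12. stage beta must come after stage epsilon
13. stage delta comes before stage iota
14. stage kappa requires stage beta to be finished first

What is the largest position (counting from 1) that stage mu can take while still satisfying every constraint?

Following every chain forward from stage mu, the stages that must come later are stage lambda, stage kappa, stage alpha, stage iota — 4 of them.
So at least 4 stages follow stage mu, putting stage mu no later than position 7. That position is achievable by scheduling everything else first.

7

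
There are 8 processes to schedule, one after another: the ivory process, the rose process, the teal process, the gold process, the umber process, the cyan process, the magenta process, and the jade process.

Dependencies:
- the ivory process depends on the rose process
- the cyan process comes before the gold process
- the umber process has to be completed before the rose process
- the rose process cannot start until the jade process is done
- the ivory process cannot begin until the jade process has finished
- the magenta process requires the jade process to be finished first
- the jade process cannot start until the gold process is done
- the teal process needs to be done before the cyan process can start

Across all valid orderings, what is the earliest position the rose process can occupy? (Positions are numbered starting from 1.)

Every process that must precede the rose process has to come before it. Tracing all chains that end at the rose process, those processes are: the teal process, the gold process, the umber process, the cyan process, the jade process — 5 in total.
With 5 mandatory predecessors, the earliest the rose process can sit is position 5+1 = 6, and placing just those 5 first achieves it.

6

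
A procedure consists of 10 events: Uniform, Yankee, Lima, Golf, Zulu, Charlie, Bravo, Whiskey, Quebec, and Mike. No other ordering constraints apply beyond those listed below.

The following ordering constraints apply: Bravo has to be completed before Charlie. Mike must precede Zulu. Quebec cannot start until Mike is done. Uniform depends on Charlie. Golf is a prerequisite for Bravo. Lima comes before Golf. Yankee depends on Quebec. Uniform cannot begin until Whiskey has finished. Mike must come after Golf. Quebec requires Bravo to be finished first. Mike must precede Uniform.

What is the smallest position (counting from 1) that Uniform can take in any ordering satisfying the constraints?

Every event that must precede Uniform has to come before it. Tracing all chains that end at Uniform, those events are: Lima, Golf, Charlie, Bravo, Whiskey, Mike — 6 in total.
With 6 mandatory predecessors, the earliest Uniform can sit is position 6+1 = 7, and placing just those 6 first achieves it.

7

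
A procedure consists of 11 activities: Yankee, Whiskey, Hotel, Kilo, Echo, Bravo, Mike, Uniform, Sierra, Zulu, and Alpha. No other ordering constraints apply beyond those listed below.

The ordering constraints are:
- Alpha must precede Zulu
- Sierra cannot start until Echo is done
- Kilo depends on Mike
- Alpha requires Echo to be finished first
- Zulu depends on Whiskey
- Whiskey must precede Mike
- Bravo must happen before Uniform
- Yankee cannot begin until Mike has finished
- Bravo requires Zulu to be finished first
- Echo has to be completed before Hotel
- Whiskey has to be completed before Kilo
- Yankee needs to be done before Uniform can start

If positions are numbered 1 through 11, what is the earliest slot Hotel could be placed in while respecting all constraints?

2

Working backwards through the constraints from Hotel, its only required predecessor is Echo.
So at minimum 1 activity comes before Hotel, putting Hotel no earlier than position 2. That position is achievable by scheduling exactly that predecessor first.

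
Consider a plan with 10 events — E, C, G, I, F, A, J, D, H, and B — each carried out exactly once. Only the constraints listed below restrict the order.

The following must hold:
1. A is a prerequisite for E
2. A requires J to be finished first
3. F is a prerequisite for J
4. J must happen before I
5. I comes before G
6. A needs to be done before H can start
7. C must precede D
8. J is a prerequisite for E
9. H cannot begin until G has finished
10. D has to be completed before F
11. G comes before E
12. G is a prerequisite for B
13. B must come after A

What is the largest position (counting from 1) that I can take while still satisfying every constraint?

6

Following every chain forward from I, the events that must come later are E, G, H, B — 4 of them.
With 4 mandatory successors out of 10 events total, the latest slot for I is 10−4 = 6, and it's reachable by doing all non-successors before I.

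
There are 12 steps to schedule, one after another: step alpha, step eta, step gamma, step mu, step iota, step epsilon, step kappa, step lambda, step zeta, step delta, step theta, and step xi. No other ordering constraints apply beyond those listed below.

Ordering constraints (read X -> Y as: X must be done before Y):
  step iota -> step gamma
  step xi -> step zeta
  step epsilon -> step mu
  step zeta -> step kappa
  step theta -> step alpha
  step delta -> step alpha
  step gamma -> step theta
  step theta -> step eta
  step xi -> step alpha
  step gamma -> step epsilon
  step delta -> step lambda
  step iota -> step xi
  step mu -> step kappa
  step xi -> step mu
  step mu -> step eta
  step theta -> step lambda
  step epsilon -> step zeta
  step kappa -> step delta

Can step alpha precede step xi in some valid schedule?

Following step xi → step alpha, step xi must precede step alpha in every valid ordering.
So no valid ordering can have step alpha before step xi.

No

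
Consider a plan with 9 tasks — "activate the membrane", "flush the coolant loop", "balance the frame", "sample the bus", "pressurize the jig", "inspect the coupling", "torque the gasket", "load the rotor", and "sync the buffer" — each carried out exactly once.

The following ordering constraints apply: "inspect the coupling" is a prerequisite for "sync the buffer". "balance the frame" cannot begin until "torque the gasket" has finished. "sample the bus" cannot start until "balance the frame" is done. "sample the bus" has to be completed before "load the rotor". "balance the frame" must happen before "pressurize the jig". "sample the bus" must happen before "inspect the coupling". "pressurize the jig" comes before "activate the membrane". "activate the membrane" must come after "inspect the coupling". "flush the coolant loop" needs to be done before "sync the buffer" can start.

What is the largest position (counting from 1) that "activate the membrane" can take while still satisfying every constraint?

Nothing depends on "activate the membrane", so it can be the final task, position 9.

9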